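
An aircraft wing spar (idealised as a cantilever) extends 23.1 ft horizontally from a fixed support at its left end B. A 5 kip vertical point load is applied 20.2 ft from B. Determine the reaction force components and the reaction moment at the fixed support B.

B_x = 0, B_y = 5.000 kip, M_B = 101.0 kip·ft

ΣF_x = 0: B_x = 0.
ΣF_y = 0: B_y − 5 = 0 → B_y = 5.000 kip.
ΣM about B: M_B − 5·20.2 = 0 → M_B = 101.0 kip·ft.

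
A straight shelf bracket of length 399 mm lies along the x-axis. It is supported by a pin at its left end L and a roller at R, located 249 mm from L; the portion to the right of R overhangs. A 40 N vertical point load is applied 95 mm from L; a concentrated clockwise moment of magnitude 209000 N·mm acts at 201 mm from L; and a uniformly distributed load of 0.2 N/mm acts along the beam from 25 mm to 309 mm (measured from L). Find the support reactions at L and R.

Resultant of the distributed load: 0.2 × 284 = 56.8 N at 167 mm from L.
Moments about L: R_y·249 − 40·95 − 209000 − (0.2·284)·167 = 0 → R_y = 222285.6/249 = 892.713 ≈ 892.7 N.
ΣF_y = 0: L_y + 892.713 − 40 − 0.2·284 = 0 → L_y = -795.9 N.
ΣF_x = 0: no horizontal applied forces, so L_x = 0.

L_x = 0, L_y = -795.9 N, R_y = 892.7 N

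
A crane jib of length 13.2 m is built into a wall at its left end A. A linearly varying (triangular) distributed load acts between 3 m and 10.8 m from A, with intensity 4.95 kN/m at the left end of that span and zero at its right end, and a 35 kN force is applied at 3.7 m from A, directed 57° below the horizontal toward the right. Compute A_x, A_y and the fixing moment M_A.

A_x = -19.06 kN, A_y = 48.66 kN, M_A = 216.7 kN·m

Resultant of the triangular load: ½ × 4.95 × 7.8 = 19.305 kN, acting at 5.6 m from A (one-third of the span from the peak).
ΣF_x = 0: A_x + 35·cos57° = 0 → A_x = -19.06 kN.
ΣF_y = 0: A_y − ½·4.95·7.8 − 35·sin57° = 0 → A_y = 48.66 kN.
ΣM about A: M_A − (½·4.95·7.8)·5.6 − 35·sin57°·3.7 = 0 → M_A = 216.7 kN·m.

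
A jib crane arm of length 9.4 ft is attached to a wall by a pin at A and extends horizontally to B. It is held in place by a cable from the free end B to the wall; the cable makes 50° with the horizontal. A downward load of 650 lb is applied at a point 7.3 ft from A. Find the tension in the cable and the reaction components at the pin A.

T = 659.0 lb, A_x = 423.6 lb, A_y = 145.2 lb

ΣM about A: T·sin50°·9.4 − 650·7.3 = 0 → T = 4745/(9.4·0.766044) = 658.953 ≈ 659.0 lb.
ΣF_x = 0: A_x − T·cos50° = 0 → A_x = 658.953 × 0.642788 = 423.6 lb.
ΣF_y = 0: A_y + T·sin50° − 650 = 0 → A_y = 650 − 658.953 × 0.766044 = 145.2 lb.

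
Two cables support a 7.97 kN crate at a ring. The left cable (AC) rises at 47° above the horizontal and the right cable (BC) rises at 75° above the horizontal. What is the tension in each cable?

T_AC = 2.432 kN, T_BC = 6.409 kN

ΣF_x = 0: −T_AC·cos47° + T_BC·cos75° = 0 → T_BC = 2.63504·T_AC.
ΣF_y = 0: T_AC·sin47° + T_BC·sin75° = 7.97.
Substitute: T_AC·(0.731354 + 2.63504·0.965926) = 7.97 → T_AC = 2.43239 ≈ 2.432 kN.
Then T_BC = 2.63504 × 2.43239 = 6.409 kN.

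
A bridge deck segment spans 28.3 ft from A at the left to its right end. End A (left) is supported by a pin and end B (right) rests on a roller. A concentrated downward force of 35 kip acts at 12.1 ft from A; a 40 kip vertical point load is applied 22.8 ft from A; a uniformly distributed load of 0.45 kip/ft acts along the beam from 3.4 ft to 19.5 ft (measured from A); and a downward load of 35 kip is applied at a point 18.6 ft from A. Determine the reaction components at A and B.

Resultant of the distributed load: 0.45 × 16.1 = 7.245 kip at 11.45 ft from A.
Moments about A: B_y·28.3 − 35·12.1 − 40·22.8 − (0.45·16.1)·11.45 − 35·18.6 = 0 → B_y = 2069.45525/28.3 = 73.1256 ≈ 73.13 kip.
ΣF_y = 0: A_y + 73.1256 − 35 − 40 − 0.45·16.1 − 35 = 0 → A_y = 44.12 kip.
ΣF_x = 0: no horizontal applied forces, so A_x = 0.

A_x = 0, A_y = 44.12 kip, B_y = 73.13 kip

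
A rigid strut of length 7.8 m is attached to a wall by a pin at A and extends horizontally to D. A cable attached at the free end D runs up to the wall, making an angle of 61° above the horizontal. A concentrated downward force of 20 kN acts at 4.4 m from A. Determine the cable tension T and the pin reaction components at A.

T = 12.90 kN, A_x = 6.254 kN, A_y = 8.718 kN

ΣM about A: T·sin61°·7.8 − 20·4.4 = 0 → T = 88/(7.8·0.87462) = 12.8994 ≈ 12.90 kN.
ΣF_x = 0: A_x − T·cos61° = 0 → A_x = 12.8994 × 0.48481 = 6.254 kN.
ΣF_y = 0: A_y + T·sin61° − 20 = 0 → A_y = 20 − 12.8994 × 0.87462 = 8.718 kN.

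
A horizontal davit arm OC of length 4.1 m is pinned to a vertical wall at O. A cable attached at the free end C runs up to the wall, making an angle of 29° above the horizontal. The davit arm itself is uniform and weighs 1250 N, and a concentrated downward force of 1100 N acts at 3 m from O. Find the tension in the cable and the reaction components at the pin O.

T = 2949 N, O_x = 2580 N, O_y = 920.1 N

ΣM about O: T·sin29°·4.1 − 1250·2.05 − 1100·3 = 0 → T = 5862.5/(4.1·0.48481) = 2949.36 ≈ 2949 N.
ΣF_x = 0: O_x − T·cos29° = 0 → O_x = 2949.36 × 0.87462 = 2580 N.
ΣF_y = 0: O_y + T·sin29° − 1250 − 1100 = 0 → O_y = 2350 − 2949.36 × 0.48481 = 920.1 N.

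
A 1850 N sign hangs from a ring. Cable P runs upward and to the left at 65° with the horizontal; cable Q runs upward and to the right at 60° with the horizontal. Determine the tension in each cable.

ΣF_x = 0: −T_P·cos65° + T_Q·cos60° = 0 → T_Q = 0.845237·T_P.
ΣF_y = 0: T_P·sin65° + T_Q·sin60° = 1850.
Substitute: T_P·(0.906308 + 0.845237·0.866025) = 1850 → T_P = 1129.22 ≈ 1129 N.
Then T_Q = 0.845237 × 1129.22 = 954.5 N.

T_P = 1129 N, T_Q = 954.5 N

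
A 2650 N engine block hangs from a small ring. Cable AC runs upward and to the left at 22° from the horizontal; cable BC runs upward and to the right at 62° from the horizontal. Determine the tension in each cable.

T_AC = 1251 N, T_BC = 2471 N

ΣF_x = 0: −T_AC·cos22° + T_BC·cos62° = 0 → T_BC = 1.97495·T_AC.
ΣF_y = 0: T_AC·sin22° + T_BC·sin62° = 2650.
Substitute: T_AC·(0.374607 + 1.97495·0.882948) = 2650 → T_AC = 1250.95 ≈ 1251 N.
Then T_BC = 1.97495 × 1250.95 = 2471 N.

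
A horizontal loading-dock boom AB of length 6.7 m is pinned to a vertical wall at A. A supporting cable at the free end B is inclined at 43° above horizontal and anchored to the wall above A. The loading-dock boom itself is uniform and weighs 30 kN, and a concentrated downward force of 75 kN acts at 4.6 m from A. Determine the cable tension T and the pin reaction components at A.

T = 97.50 kN, A_x = 71.30 kN, A_y = 38.51 kN

ΣM about A: T·sin43°·6.7 − 30·3.35 − 75·4.6 = 0 → T = 445.5/(6.7·0.681998) = 97.4967 ≈ 97.50 kN.
ΣF_x = 0: A_x − T·cos43° = 0 → A_x = 97.4967 × 0.731354 = 71.30 kN.
ΣF_y = 0: A_y + T·sin43° − 30 − 75 = 0 → A_y = 105 − 97.4967 × 0.681998 = 38.51 kN.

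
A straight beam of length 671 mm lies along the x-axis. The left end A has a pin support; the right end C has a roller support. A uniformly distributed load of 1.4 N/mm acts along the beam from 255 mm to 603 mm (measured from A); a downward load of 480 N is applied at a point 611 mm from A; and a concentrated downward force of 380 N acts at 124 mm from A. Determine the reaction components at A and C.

A_x = 0, A_y = 528.4 N, C_y = 818.8 N

Resultant of the distributed load: 1.4 × 348 = 487.2 N at 429 mm from A.
Moments about A: C_y·671 − (1.4·348)·429 − 480·611 − 380·124 = 0 → C_y = 549408.8/671 = 818.791 ≈ 818.8 N.
ΣF_y = 0: A_y + 818.791 − 1.4·348 − 480 − 380 = 0 → A_y = 528.4 N.
ΣF_x = 0: no horizontal applied forces, so A_x = 0.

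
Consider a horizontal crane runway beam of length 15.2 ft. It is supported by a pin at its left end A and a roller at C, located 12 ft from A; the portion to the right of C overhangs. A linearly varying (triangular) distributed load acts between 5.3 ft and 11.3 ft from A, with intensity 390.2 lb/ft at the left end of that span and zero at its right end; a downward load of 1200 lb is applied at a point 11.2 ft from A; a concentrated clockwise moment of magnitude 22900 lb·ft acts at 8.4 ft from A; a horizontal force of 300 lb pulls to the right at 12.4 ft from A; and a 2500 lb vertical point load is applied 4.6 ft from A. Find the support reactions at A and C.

A_x = -300.0 lb, A_y = 171.8 lb, C_y = 4699 lb

Resultant of the triangular load: ½ × 390.2 × 6 = 1170.6 lb, acting at 7.3 ft from A (one-third of the span from the peak).
Moments about A: C_y·12 − (½·390.2·6)·7.3 − 1200·11.2 − 22900 − 2500·4.6 = 0 → C_y = 56385.38/12 = 4698.78 ≈ 4699 lb.
ΣF_y = 0: A_y + 4698.78 − ½·390.2·6 − 1200 − 2500 = 0 → A_y = 171.8 lb.
ΣF_x = 0: A_x + 300 = 0 → A_x = -300.0 lb.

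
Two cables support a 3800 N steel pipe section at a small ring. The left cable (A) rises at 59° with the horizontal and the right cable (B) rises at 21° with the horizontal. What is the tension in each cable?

ΣF_x = 0: −T_A·cos59° + T_B·cos21° = 0 → T_B = 0.55168·T_A.
ΣF_y = 0: T_A·sin59° + T_B·sin21° = 3800.
Substitute: T_A·(0.857167 + 0.55168·0.358368) = 3800 → T_A = 3602.33 ≈ 3602 N.
Then T_B = 0.55168 × 3602.33 = 1987 N.

T_A = 3602 N, T_B = 1987 N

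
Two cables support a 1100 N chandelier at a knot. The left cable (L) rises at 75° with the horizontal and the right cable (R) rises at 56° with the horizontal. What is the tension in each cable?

ΣF_x = 0: −T_L·cos75° + T_R·cos56° = 0 → T_R = 0.462844·T_L.
ΣF_y = 0: T_L·sin75° + T_R·sin56° = 1100.
Substitute: T_L·(0.965926 + 0.462844·0.829038) = 1100 → T_L = 815.031 ≈ 815.0 N.
Then T_R = 0.462844 × 815.031 = 377.2 N.

T_L = 815.0 N, T_R = 377.2 N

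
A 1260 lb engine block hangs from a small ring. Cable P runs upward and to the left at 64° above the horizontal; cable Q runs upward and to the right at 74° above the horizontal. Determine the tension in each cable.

T_P = 519.0 lb, T_Q = 825.5 lb

ΣF_x = 0: −T_P·cos64° + T_Q·cos74° = 0 → T_Q = 1.59039·T_P.
ΣF_y = 0: T_P·sin64° + T_Q·sin74° = 1260.
Substitute: T_P·(0.898794 + 1.59039·0.961262) = 1260 → T_P = 519.036 ≈ 519.0 lb.
Then T_Q = 1.59039 × 519.036 = 825.5 lb.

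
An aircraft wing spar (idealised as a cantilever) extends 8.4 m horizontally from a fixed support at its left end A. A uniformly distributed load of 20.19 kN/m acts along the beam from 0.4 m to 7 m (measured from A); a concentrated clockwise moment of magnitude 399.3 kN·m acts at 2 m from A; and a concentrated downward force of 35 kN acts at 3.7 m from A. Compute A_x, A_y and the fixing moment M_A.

Resultant of the distributed load: 20.19 × 6.6 = 133.254 kN at 3.7 m from A.
ΣF_x = 0: A_x = 0.
ΣF_y = 0: A_y − 20.19·6.6 − 35 = 0 → A_y = 168.3 kN.
ΣM about A: M_A − (20.19·6.6)·3.7 − 399.3 − 35·3.7 = 0 → M_A = 1022 kN·m.

A_x = 0, A_y = 168.3 kN, M_A = 1022 kN·m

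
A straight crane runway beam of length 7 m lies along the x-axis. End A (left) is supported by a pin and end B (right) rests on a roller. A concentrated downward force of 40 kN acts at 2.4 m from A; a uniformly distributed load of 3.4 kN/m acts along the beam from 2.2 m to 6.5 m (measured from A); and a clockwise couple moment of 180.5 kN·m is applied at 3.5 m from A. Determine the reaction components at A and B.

A_x = 0, A_y = 6.035 kN, B_y = 48.59 kN

Resultant of the distributed load: 3.4 × 4.3 = 14.62 kN at 4.35 m from A.
Moments about A: B_y·7 − 40·2.4 − (3.4·4.3)·4.35 − 180.5 = 0 → B_y = 340.097/7 = 48.5853 ≈ 48.59 kN.
ΣF_y = 0: A_y + 48.5853 − 40 − 3.4·4.3 = 0 → A_y = 6.035 kN.
ΣF_x = 0: no horizontal applied forces, so A_x = 0.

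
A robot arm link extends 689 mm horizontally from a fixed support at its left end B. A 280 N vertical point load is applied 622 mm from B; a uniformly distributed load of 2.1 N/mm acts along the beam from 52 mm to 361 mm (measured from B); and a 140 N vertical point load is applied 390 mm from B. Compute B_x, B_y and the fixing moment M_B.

Resultant of the distributed load: 2.1 × 309 = 648.9 N at 206.5 mm from B.
ΣF_x = 0: B_x = 0.
ΣF_y = 0: B_y − 280 − 2.1·309 − 140 = 0 → B_y = 1069 N.
ΣM about B: M_B − 280·622 − (2.1·309)·206.5 − 140·390 = 0 → M_B = 362800 N·mm.

B_x = 0, B_y = 1069 N, M_B = 362800 N·mm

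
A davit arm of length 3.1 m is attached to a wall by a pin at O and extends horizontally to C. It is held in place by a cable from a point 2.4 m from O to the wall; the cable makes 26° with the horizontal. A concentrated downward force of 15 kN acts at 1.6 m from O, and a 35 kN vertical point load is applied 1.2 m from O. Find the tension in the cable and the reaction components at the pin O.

T = 62.73 kN, O_x = 56.38 kN, O_y = 22.50 kN

ΣM about O: T·sin26°·2.4 − 15·1.6 − 35·1.2 = 0 → T = 66/(2.4·0.438371) = 62.7323 ≈ 62.73 kN.
ΣF_x = 0: O_x − T·cos26° = 0 → O_x = 62.7323 × 0.898794 = 56.38 kN.
ΣF_y = 0: O_y + T·sin26° − 15 − 35 = 0 → O_y = 50 − 62.7323 × 0.438371 = 22.50 kN.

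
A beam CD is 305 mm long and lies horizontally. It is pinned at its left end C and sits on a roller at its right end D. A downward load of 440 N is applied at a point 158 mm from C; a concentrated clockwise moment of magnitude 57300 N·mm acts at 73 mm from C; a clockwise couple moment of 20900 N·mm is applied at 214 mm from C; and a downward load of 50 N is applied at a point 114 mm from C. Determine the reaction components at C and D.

Taking moments about C: D_y·305 − 440·158 − 57300 − 20900 − 50·114 = 0 → D_y = 153420/305 = 503.016 ≈ 503.0 N.
ΣF_y = 0: C_y + 503.016 − 440 − 50 = 0 → C_y = -13.02 N.
ΣF_x = 0: no horizontal applied forces, so C_x = 0.

C_x = 0, C_y = -13.02 N, D_y = 503.0 N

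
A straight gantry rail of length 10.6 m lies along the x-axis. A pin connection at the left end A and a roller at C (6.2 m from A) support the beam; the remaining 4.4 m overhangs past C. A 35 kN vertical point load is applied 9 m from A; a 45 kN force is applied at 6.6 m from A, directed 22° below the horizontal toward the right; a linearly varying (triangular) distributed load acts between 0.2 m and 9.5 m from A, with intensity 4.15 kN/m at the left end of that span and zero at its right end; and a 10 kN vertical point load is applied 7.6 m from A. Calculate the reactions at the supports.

A_x = -41.72 kN, A_y = -10.13 kN, C_y = 91.28 kN

Resultant of the triangular load: ½ × 4.15 × 9.3 = 19.2975 kN, acting at 3.3 m from A (one-third of the span from the peak).
Taking moments about A: C_y·6.2 − 35·9 − 45·sin22°·6.6 − (½·4.15·9.3)·3.3 − 10·7.6 = 0 → C_y = 565.94/6.2 = 91.2806 ≈ 91.28 kN.
ΣF_y = 0: A_y + 91.2806 − 35 − 45·sin22° − ½·4.15·9.3 − 10 = 0 → A_y = -10.13 kN.
ΣF_x = 0: A_x + 45·cos22° = 0 → A_x = -41.72 kN.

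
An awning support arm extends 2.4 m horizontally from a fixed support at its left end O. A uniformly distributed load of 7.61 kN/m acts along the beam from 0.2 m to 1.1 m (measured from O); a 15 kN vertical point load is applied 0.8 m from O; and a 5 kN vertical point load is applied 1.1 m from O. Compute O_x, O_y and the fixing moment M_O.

O_x = 0, O_y = 26.85 kN, M_O = 21.95 kN·m

Resultant of the distributed load: 7.61 × 0.9 = 6.849 kN at 0.65 m from O.
ΣF_x = 0: O_x = 0.
ΣF_y = 0: O_y − 7.61·0.9 − 15 − 5 = 0 → O_y = 26.85 kN.
ΣM about O: M_O − (7.61·0.9)·0.65 − 15·0.8 − 5·1.1 = 0 → M_O = 21.95 kN·m.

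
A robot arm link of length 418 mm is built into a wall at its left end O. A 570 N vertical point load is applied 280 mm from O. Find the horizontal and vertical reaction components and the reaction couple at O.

ΣF_x = 0: O_x = 0.
ΣF_y = 0: O_y − 570 = 0 → O_y = 570.0 N.
ΣM about O: M_O − 570·280 = 0 → M_O = 159600 N·mm.

O_x = 0, O_y = 570.0 N, M_O = 159600 N·mm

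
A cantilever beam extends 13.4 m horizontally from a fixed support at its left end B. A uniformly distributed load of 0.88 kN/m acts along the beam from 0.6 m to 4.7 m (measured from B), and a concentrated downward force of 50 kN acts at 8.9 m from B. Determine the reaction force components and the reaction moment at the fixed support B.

Resultant of the distributed load: 0.88 × 4.1 = 3.608 kN at 2.65 m from B.
ΣF_x = 0: B_x = 0.
ΣF_y = 0: B_y − 0.88·4.1 − 50 = 0 → B_y = 53.61 kN.
ΣM about B: M_B − (0.88·4.1)·2.65 − 50·8.9 = 0 → M_B = 454.6 kN·m.

B_x = 0, B_y = 53.61 kN, M_B = 454.6 kN·m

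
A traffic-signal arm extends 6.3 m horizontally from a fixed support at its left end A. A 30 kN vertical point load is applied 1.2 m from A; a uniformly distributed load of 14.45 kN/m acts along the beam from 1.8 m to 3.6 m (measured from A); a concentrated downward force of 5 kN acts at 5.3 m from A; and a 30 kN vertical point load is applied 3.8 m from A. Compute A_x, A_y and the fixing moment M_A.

Resultant of the distributed load: 14.45 × 1.8 = 26.01 kN at 2.7 m from A.
ΣF_x = 0: A_x = 0.
ΣF_y = 0: A_y − 30 − 14.45·1.8 − 5 − 30 = 0 → A_y = 91.01 kN.
ΣM about A: M_A − 30·1.2 − (14.45·1.8)·2.7 − 5·5.3 − 30·3.8 = 0 → M_A = 246.7 kN·m.

A_x = 0, A_y = 91.01 kN, M_A = 246.7 kN·m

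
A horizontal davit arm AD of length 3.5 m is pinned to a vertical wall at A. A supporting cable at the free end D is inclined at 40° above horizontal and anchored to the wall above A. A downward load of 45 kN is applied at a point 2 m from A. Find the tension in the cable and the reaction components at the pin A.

T = 40.00 kN, A_x = 30.65 kN, A_y = 19.29 kN

ΣM about A: T·sin40°·3.5 − 45·2 = 0 → T = 90/(3.5·0.642788) = 40.0043 ≈ 40.00 kN.
ΣF_x = 0: A_x − T·cos40° = 0 → A_x = 40.0043 × 0.766044 = 30.65 kN.
ΣF_y = 0: A_y + T·sin40° − 45 = 0 → A_y = 45 − 40.0043 × 0.642788 = 19.29 kN.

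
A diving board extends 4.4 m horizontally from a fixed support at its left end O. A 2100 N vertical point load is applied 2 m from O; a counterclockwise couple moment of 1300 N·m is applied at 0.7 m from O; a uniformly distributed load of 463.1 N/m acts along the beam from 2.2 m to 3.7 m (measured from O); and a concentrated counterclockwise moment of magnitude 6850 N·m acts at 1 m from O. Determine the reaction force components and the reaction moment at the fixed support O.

O_x = 0, O_y = 2795 N, M_O = -1901 N·m

Resultant of the distributed load: 463.1 × 1.5 = 694.65 N at 2.95 m from O.
ΣF_x = 0: O_x = 0.
ΣF_y = 0: O_y − 2100 − 463.1·1.5 = 0 → O_y = 2795 N.
ΣM about O: M_O − 2100·2 + 1300 − (463.1·1.5)·2.95 + 6850 = 0 → M_O = -1901 N·m.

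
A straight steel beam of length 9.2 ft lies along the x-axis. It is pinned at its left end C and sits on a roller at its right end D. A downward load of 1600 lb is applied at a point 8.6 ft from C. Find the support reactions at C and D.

ΣM about C: D_y·9.2 − 1600·8.6 = 0 → D_y = 13760/9.2 = 1495.65 ≈ 1496 lb.
ΣF_y = 0: C_y + 1495.65 − 1600 = 0 → C_y = 104.3 lb.
ΣF_x = 0: no horizontal applied forces, so C_x = 0.

C_x = 0, C_y = 104.3 lb, D_y = 1496 lb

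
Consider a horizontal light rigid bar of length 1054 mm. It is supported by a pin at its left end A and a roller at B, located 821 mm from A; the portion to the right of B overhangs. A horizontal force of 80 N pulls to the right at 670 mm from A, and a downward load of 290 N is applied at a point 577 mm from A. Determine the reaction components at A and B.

ΣM about A: B_y·821 − 290·577 = 0 → B_y = 167330/821 = 203.812 ≈ 203.8 N.
ΣF_y = 0: A_y + 203.812 − 290 = 0 → A_y = 86.19 N.
ΣF_x = 0: A_x + 80 = 0 → A_x = -80.00 N.

A_x = -80.00 N, A_y = 86.19 N, B_y = 203.8 N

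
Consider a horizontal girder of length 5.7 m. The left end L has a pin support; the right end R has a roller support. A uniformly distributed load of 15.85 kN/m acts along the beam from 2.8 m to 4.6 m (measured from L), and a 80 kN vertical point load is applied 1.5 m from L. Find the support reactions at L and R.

Resultant of the distributed load: 15.85 × 1.8 = 28.53 kN at 3.7 m from L.
Moments about L: R_y·5.7 − (15.85·1.8)·3.7 − 80·1.5 = 0 → R_y = 225.561/5.7 = 39.5721 ≈ 39.57 kN.
ΣF_y = 0: L_y + 39.5721 − 15.85·1.8 − 80 = 0 → L_y = 68.96 kN.
ΣF_x = 0: no horizontal applied forces, so L_x = 0.

L_x = 0, L_y = 68.96 kN, R_y = 39.57 kN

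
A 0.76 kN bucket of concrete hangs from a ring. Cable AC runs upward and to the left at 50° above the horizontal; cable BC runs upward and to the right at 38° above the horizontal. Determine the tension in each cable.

T_AC = 0.5993 kN, T_BC = 0.4888 kN

ΣF_x = 0: −T_AC·cos50° + T_BC·cos38° = 0 → T_BC = 0.815709·T_AC.
ΣF_y = 0: T_AC·sin50° + T_BC·sin38° = 0.76.
Substitute: T_AC·(0.766044 + 0.815709·0.615661) = 0.76 → T_AC = 0.599254 ≈ 0.5993 kN.
Then T_BC = 0.815709 × 0.599254 = 0.4888 kN.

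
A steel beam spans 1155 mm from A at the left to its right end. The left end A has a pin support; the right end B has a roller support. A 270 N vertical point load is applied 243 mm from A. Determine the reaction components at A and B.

ΣM about A: B_y·1155 − 270·243 = 0 → B_y = 65610/1155 = 56.8052 ≈ 56.81 N.
ΣF_y = 0: A_y + 56.8052 − 270 = 0 → A_y = 213.2 N.
ΣF_x = 0: no horizontal applied forces, so A_x = 0.

A_x = 0, A_y = 213.2 N, B_y = 56.81 N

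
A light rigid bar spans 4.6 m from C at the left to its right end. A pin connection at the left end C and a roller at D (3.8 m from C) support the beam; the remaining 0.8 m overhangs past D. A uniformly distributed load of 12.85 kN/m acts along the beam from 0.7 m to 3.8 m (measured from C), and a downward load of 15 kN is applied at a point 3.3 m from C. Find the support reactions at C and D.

C_x = 0, C_y = 18.22 kN, D_y = 36.61 kN

Resultant of the distributed load: 12.85 × 3.1 = 39.835 kN at 2.25 m from C.
Moments about C: D_y·3.8 − (12.85·3.1)·2.25 − 15·3.3 = 0 → D_y = 139.12875/3.8 = 36.6128 ≈ 36.61 kN.
ΣF_y = 0: C_y + 36.6128 − 12.85·3.1 − 15 = 0 → C_y = 18.22 kN.
ΣF_x = 0: no horizontal applied forces, so C_x = 0.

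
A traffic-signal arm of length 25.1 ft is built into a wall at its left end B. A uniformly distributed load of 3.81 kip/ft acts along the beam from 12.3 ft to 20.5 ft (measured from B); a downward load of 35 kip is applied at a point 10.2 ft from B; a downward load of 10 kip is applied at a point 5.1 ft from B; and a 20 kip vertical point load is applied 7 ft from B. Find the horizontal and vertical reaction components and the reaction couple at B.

B_x = 0, B_y = 96.24 kip, M_B = 1060 kip·ft

Resultant of the distributed load: 3.81 × 8.2 = 31.242 kip at 16.4 ft from B.
ΣF_x = 0: B_x = 0.
ΣF_y = 0: B_y − 3.81·8.2 − 35 − 10 − 20 = 0 → B_y = 96.24 kip.
ΣM about B: M_B − (3.81·8.2)·16.4 − 35·10.2 − 10·5.1 − 20·7 = 0 → M_B = 1060 kip·ft.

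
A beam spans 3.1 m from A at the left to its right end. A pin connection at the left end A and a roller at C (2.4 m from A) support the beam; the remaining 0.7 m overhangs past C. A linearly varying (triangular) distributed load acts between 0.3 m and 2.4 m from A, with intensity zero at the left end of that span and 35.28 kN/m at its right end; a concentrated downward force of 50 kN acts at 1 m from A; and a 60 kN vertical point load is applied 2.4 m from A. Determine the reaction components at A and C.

Resultant of the triangular load: ½ × 35.28 × 2.1 = 37.044 kN, acting at 1.7 m from A (one-third of the span from the peak).
Taking moments about A: C_y·2.4 − (½·35.28·2.1)·1.7 − 50·1 − 60·2.4 = 0 → C_y = 256.9748/2.4 = 107.073 ≈ 107.1 kN.
ΣF_y = 0: A_y + 107.073 − ½·35.28·2.1 − 50 − 60 = 0 → A_y = 39.97 kN.
ΣF_x = 0: no horizontal applied forces, so A_x = 0.

A_x = 0, A_y = 39.97 kN, C_y = 107.1 kN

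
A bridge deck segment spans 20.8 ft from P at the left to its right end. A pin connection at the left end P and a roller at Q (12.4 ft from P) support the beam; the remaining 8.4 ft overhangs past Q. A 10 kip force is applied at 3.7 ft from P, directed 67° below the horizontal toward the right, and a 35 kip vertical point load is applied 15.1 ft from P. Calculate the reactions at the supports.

ΣM about P: Q_y·12.4 − 10·sin67°·3.7 − 35·15.1 = 0 → Q_y = 562.559/12.4 = 45.3677 ≈ 45.37 kip.
ΣF_y = 0: P_y + 45.3677 − 10·sin67° − 35 = 0 → P_y = -1.163 kip.
ΣF_x = 0: P_x + 10·cos67° = 0 → P_x = -3.907 kip.

P_x = -3.907 kip, P_y = -1.163 kip, Q_y = 45.37 kip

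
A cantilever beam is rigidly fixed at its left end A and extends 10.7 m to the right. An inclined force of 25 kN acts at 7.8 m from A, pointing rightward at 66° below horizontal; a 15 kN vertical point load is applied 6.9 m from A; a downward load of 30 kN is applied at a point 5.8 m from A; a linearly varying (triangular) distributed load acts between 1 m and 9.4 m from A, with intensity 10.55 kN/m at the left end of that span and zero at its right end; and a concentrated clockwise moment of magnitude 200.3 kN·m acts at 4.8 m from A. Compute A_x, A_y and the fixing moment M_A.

A_x = -10.17 kN, A_y = 112.1 kN, M_A = 824.3 kN·m

Resultant of the triangular load: ½ × 10.55 × 8.4 = 44.31 kN, acting at 3.8 m from A (one-third of the span from the peak).
ΣF_x = 0: A_x + 25·cos66° = 0 → A_x = -10.17 kN.
ΣF_y = 0: A_y − 25·sin66° − 15 − 30 − ½·10.55·8.4 = 0 → A_y = 112.1 kN.
ΣM about A: M_A − 25·sin66°·7.8 − 15·6.9 − 30·5.8 − (½·10.55·8.4)·3.8 − 200.3 = 0 → M_A = 824.3 kN·m.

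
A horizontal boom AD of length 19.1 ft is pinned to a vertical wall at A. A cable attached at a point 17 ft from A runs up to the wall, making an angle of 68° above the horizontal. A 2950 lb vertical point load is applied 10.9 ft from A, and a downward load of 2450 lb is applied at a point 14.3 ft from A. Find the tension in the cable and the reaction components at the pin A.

T = 4263 lb, A_x = 1597 lb, A_y = 1448 lb

ΣM about A: T·sin68°·17 − 2950·10.9 − 2450·14.3 = 0 → T = 67190/(17·0.927184) = 4262.75 ≈ 4263 lb.
ΣF_x = 0: A_x − T·cos68° = 0 → A_x = 4262.75 × 0.374607 = 1597 lb.
ΣF_y = 0: A_y + T·sin68° − 2950 − 2450 = 0 → A_y = 5400 − 4262.75 × 0.927184 = 1448 lb.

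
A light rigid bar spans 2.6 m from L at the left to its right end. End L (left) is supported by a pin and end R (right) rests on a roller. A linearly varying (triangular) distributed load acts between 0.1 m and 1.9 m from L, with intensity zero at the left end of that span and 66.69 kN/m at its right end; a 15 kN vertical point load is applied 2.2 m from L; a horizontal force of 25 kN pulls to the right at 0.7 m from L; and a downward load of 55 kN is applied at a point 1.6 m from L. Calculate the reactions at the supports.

L_x = -25.00 kN, L_y = 53.47 kN, R_y = 76.55 kN

Resultant of the triangular load: ½ × 66.69 × 1.8 = 60.021 kN, acting at 1.3 m from L (one-third of the span from the peak).
ΣM about L: R_y·2.6 − (½·66.69·1.8)·1.3 − 15·2.2 − 55·1.6 = 0 → R_y = 199.0273/2.6 = 76.549 ≈ 76.55 kN.
ΣF_y = 0: L_y + 76.549 − ½·66.69·1.8 − 15 − 55 = 0 → L_y = 53.47 kN.
ΣF_x = 0: L_x + 25 = 0 → L_x = -25.00 kN.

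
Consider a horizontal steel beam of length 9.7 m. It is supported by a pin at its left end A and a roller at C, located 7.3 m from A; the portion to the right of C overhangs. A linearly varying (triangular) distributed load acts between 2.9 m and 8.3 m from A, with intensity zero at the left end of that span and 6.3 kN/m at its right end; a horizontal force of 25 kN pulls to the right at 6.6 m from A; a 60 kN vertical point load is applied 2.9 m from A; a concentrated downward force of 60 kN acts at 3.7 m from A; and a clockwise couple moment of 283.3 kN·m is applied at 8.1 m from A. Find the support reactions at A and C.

A_x = -25.00 kN, A_y = 28.81 kN, C_y = 108.2 kN

Resultant of the triangular load: ½ × 6.3 × 5.4 = 17.01 kN, acting at 6.5 m from A (one-third of the span from the peak).
Taking moments about A: C_y·7.3 − (½·6.3·5.4)·6.5 − 60·2.9 − 60·3.7 − 283.3 = 0 → C_y = 789.865/7.3 = 108.201 ≈ 108.2 kN.
ΣF_y = 0: A_y + 108.201 − ½·6.3·5.4 − 60 − 60 = 0 → A_y = 28.81 kN.
ΣF_x = 0: A_x + 25 = 0 → A_x = -25.00 kN.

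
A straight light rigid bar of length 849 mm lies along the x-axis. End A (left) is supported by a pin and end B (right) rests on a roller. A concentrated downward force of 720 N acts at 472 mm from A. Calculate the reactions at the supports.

Taking moments about A: B_y·849 − 720·472 = 0 → B_y = 339840/849 = 400.283 ≈ 400.3 N.
ΣF_y = 0: A_y + 400.283 − 720 = 0 → A_y = 319.7 N.
ΣF_x = 0: no horizontal applied forces, so A_x = 0.

A_x = 0, A_y = 319.7 N, B_y = 400.3 N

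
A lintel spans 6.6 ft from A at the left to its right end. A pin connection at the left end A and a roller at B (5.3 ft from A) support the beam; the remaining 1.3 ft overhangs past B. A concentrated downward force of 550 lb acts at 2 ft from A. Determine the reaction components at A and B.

Taking moments about A: B_y·5.3 − 550·2 = 0 → B_y = 1100/5.3 = 207.547 ≈ 207.5 lb.
ΣF_y = 0: A_y + 207.547 − 550 = 0 → A_y = 342.5 lb.
ΣF_x = 0: no horizontal applied forces, so A_x = 0.

A_x = 0, A_y = 342.5 lb, B_y = 207.5 lb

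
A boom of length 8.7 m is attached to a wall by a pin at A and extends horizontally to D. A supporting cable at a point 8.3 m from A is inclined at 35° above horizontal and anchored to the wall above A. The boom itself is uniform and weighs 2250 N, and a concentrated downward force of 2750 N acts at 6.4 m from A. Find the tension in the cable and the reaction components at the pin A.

T = 5753 N, A_x = 4712 N, A_y = 1700 N

ΣM about A: T·sin35°·8.3 − 2250·4.35 − 2750·6.4 = 0 → T = 27387.5/(8.3·0.573576) = 5752.85 ≈ 5753 N.
ΣF_x = 0: A_x − T·cos35° = 0 → A_x = 5752.85 × 0.819152 = 4712 N.
ΣF_y = 0: A_y + T·sin35° − 2250 − 2750 = 0 → A_y = 5000 − 5752.85 × 0.573576 = 1700 N.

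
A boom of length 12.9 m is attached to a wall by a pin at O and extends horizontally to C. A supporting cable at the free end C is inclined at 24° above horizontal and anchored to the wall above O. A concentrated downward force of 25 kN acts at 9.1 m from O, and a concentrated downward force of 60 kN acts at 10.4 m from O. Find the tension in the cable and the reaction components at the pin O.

ΣM about O: T·sin24°·12.9 − 25·9.1 − 60·10.4 = 0 → T = 851.5/(12.9·0.406737) = 162.286 ≈ 162.3 kN.
ΣF_x = 0: O_x − T·cos24° = 0 → O_x = 162.286 × 0.913545 = 148.3 kN.
ΣF_y = 0: O_y + T·sin24° − 25 − 60 = 0 → O_y = 85 − 162.286 × 0.406737 = 18.99 kN.

T = 162.3 kN, O_x = 148.3 kN, O_y = 18.99 kN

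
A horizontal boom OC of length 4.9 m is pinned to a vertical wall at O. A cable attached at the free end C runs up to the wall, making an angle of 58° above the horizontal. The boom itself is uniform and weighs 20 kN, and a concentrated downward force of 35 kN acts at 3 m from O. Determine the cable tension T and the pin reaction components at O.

ΣM about O: T·sin58°·4.9 − 20·2.45 − 35·3 = 0 → T = 154/(4.9·0.848048) = 37.0599 ≈ 37.06 kN.
ΣF_x = 0: O_x − T·cos58° = 0 → O_x = 37.0599 × 0.529919 = 19.64 kN.
ΣF_y = 0: O_y + T·sin58° − 20 − 35 = 0 → O_y = 55 − 37.0599 × 0.848048 = 23.57 kN.

T = 37.06 kN, O_x = 19.64 kN, O_y = 23.57 kN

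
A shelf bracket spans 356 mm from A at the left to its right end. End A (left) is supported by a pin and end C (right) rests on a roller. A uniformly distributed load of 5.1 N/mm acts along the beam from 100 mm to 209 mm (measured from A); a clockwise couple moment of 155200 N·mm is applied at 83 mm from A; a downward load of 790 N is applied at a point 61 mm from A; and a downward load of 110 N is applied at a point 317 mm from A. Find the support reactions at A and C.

A_x = 0, A_y = 545.4 N, C_y = 910.5 N

Resultant of the distributed load: 5.1 × 109 = 555.9 N at 154.5 mm from A.
Taking moments about A: C_y·356 − (5.1·109)·154.5 − 155200 − 790·61 − 110·317 = 0 → C_y = 324146.55/356 = 910.524 ≈ 910.5 N.
ΣF_y = 0: A_y + 910.524 − 5.1·109 − 790 − 110 = 0 → A_y = 545.4 N.
ΣF_x = 0: no horizontal applied forces, so A_x = 0.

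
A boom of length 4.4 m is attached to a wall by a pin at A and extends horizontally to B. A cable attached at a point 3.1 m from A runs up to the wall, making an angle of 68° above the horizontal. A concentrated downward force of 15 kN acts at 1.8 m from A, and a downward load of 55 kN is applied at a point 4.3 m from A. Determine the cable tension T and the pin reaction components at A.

ΣM about A: T·sin68°·3.1 − 15·1.8 − 55·4.3 = 0 → T = 263.5/(3.1·0.927184) = 91.6754 ≈ 91.68 kN.
ΣF_x = 0: A_x − T·cos68° = 0 → A_x = 91.6754 × 0.374607 = 34.34 kN.
ΣF_y = 0: A_y + T·sin68° − 15 − 55 = 0 → A_y = 70 − 91.6754 × 0.927184 = -15.00 kN.

T = 91.68 kN, A_x = 34.34 kN, A_y = -15.00 kN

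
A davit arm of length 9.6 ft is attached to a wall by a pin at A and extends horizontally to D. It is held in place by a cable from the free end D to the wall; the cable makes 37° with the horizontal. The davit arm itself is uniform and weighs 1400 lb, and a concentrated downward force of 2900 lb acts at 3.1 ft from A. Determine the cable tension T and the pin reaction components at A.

T = 2719 lb, A_x = 2172 lb, A_y = 2664 lb

ΣM about A: T·sin37°·9.6 − 1400·4.8 − 2900·3.1 = 0 → T = 15710/(9.6·0.601815) = 2719.2 ≈ 2719 lb.
ΣF_x = 0: A_x − T·cos37° = 0 → A_x = 2719.2 × 0.798636 = 2172 lb.
ΣF_y = 0: A_y + T·sin37° − 1400 − 2900 = 0 → A_y = 4300 − 2719.2 × 0.601815 = 2664 lb.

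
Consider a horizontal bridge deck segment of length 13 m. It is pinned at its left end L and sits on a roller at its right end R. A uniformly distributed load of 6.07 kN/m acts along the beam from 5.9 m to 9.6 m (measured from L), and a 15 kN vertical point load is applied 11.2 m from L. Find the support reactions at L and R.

Resultant of the distributed load: 6.07 × 3.7 = 22.459 kN at 7.75 m from L.
ΣM about L: R_y·13 − (6.07·3.7)·7.75 − 15·11.2 = 0 → R_y = 342.05725/13 = 26.3121 ≈ 26.31 kN.
ΣF_y = 0: L_y + 26.3121 − 6.07·3.7 − 15 = 0 → L_y = 11.15 kN.
ΣF_x = 0: no horizontal applied forces, so L_x = 0.

L_x = 0, L_y = 11.15 kN, R_y = 26.31 kN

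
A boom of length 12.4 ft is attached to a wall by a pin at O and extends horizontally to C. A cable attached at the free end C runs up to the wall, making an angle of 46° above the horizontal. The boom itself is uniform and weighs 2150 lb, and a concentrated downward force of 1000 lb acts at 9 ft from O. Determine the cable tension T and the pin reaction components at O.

ΣM about O: T·sin46°·12.4 − 2150·6.2 − 1000·9 = 0 → T = 22330/(12.4·0.71934) = 2503.41 ≈ 2503 lb.
ΣF_x = 0: O_x − T·cos46° = 0 → O_x = 2503.41 × 0.694658 = 1739 lb.
ΣF_y = 0: O_y + T·sin46° − 2150 − 1000 = 0 → O_y = 3150 − 2503.41 × 0.71934 = 1349 lb.

T = 2503 lb, O_x = 1739 lb, O_y = 1349 lb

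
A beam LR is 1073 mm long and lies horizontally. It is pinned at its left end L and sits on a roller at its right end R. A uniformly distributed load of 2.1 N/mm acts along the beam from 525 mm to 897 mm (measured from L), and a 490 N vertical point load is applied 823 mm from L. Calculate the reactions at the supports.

Resultant of the distributed load: 2.1 × 372 = 781.2 N at 711 mm from L.
Taking moments about L: R_y·1073 − (2.1·372)·711 − 490·823 = 0 → R_y = 958703.2/1073 = 893.479 ≈ 893.5 N.
ΣF_y = 0: L_y + 893.479 − 2.1·372 − 490 = 0 → L_y = 377.7 N.
ΣF_x = 0: no horizontal applied forces, so L_x = 0.

L_x = 0, L_y = 377.7 N, R_y = 893.5 N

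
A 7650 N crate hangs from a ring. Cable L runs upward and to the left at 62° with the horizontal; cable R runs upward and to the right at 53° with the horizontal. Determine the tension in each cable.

ΣF_x = 0: −T_L·cos62° + T_R·cos53° = 0 → T_R = 0.780093·T_L.
ΣF_y = 0: T_L·sin62° + T_R·sin53° = 7650.
Substitute: T_L·(0.882948 + 0.780093·0.798636) = 7650 → T_L = 5079.82 ≈ 5080 N.
Then T_R = 0.780093 × 5079.82 = 3963 N.

T_L = 5080 N, T_R = 3963 N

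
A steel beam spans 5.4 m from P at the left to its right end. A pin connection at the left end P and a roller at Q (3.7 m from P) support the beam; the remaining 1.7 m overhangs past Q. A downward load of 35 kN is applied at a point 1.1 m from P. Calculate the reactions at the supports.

P_x = 0, P_y = 24.59 kN, Q_y = 10.41 kN

Taking moments about P: Q_y·3.7 − 35·1.1 = 0 → Q_y = 38.5/3.7 = 10.4054 ≈ 10.41 kN.
ΣF_y = 0: P_y + 10.4054 − 35 = 0 → P_y = 24.59 kN.
ΣF_x = 0: no horizontal applied forces, so P_x = 0.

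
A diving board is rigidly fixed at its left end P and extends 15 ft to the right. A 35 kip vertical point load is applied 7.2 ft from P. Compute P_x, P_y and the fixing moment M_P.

P_x = 0, P_y = 35.00 kip, M_P = 252.0 kip·ft

ΣF_x = 0: P_x = 0.
ΣF_y = 0: P_y − 35 = 0 → P_y = 35.00 kip.
ΣM about P: M_P − 35·7.2 = 0 → M_P = 252.0 kip·ft.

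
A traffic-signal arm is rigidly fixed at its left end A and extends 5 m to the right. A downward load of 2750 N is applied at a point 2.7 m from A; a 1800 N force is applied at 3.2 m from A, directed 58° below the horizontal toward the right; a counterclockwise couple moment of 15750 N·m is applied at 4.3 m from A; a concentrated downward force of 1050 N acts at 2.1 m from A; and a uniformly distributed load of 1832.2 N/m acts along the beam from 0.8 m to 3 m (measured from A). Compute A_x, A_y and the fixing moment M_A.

Resultant of the distributed load: 1832.2 × 2.2 = 4030.84 N at 1.9 m from A.
ΣF_x = 0: A_x + 1800·cos58° = 0 → A_x = -953.9 N.
ΣF_y = 0: A_y − 2750 − 1800·sin58° − 1050 − 1832.2·2.2 = 0 → A_y = 9357 N.
ΣM about A: M_A − 2750·2.7 − 1800·sin58°·3.2 + 15750 − 1050·2.1 − (1832.2·2.2)·1.9 = 0 → M_A = 6423 N·m.

A_x = -953.9 N, A_y = 9357 N, M_A = 6423 N·m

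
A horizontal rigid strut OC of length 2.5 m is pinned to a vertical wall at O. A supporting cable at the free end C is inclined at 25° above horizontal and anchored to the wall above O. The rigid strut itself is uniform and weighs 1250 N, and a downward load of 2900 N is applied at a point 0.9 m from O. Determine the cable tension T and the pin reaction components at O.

T = 3949 N, O_x = 3579 N, O_y = 2481 N

ΣM about O: T·sin25°·2.5 − 1250·1.25 − 2900·0.9 = 0 → T = 4172.5/(2.5·0.422618) = 3949.19 ≈ 3949 N.
ΣF_x = 0: O_x − T·cos25° = 0 → O_x = 3949.19 × 0.906308 = 3579 N.
ΣF_y = 0: O_y + T·sin25° − 1250 − 2900 = 0 → O_y = 4150 − 3949.19 × 0.422618 = 2481 N.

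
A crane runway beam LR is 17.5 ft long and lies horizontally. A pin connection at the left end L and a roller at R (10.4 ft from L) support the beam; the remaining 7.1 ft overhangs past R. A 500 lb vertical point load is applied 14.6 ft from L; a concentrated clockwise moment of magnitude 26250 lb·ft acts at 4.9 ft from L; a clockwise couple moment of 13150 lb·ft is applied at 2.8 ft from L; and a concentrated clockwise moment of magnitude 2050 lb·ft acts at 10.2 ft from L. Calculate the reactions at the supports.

Taking moments about L: R_y·10.4 − 500·14.6 − 26250 − 13150 − 2050 = 0 → R_y = 48750/10.4 = 4687.5 ≈ 4688 lb.
ΣF_y = 0: L_y + 4687.5 − 500 = 0 → L_y = -4188 lb.
ΣF_x = 0: no horizontal applied forces, so L_x = 0.

L_x = 0, L_y = -4188 lb, R_y = 4688 lb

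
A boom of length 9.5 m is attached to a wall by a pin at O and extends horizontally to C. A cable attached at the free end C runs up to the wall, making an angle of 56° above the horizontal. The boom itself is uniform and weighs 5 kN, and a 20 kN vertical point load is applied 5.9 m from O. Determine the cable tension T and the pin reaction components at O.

ΣM about O: T·sin56°·9.5 − 5·4.75 − 20·5.9 = 0 → T = 141.75/(9.5·0.829038) = 17.998 ≈ 18.00 kN.
ΣF_x = 0: O_x − T·cos56° = 0 → O_x = 17.998 × 0.559193 = 10.06 kN.
ΣF_y = 0: O_y + T·sin56° − 5 − 20 = 0 → O_y = 25 − 17.998 × 0.829038 = 10.08 kN.

T = 18.00 kN, O_x = 10.06 kN, O_y = 10.08 kN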